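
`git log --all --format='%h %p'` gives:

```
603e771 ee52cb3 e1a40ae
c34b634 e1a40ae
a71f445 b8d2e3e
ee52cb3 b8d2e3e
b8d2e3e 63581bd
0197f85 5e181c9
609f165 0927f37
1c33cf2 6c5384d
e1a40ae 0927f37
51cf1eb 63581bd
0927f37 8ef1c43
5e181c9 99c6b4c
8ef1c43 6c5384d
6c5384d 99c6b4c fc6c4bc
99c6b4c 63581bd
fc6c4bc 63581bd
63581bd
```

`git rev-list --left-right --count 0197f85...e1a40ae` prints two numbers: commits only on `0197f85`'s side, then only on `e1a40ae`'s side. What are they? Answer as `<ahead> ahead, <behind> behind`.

Reachable from 0197f85: {0197f85, 5e181c9, 63581bd, 99c6b4c}.
Reachable from e1a40ae: {0927f37, 63581bd, 6c5384d, 8ef1c43, 99c6b4c, e1a40ae, fc6c4bc}.
Only in 0197f85's history (ahead): {0197f85, 5e181c9} — 2.
Only in e1a40ae's history (behind): {0927f37, 6c5384d, 8ef1c43, e1a40ae, fc6c4bc} — 5.

2 ahead, 5 behind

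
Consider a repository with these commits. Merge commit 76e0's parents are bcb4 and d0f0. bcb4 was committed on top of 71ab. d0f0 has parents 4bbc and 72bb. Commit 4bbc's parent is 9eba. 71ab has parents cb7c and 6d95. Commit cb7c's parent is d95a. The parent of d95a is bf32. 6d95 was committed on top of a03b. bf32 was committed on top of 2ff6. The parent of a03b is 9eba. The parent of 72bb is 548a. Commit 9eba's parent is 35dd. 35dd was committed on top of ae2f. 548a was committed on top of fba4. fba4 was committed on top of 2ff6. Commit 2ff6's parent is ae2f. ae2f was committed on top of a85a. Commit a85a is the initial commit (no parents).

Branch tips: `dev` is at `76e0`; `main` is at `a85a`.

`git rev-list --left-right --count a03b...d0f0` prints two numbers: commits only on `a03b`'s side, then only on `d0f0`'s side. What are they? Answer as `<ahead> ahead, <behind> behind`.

Reachable from a03b: {35dd, 9eba, a03b, a85a, ae2f}.
Reachable from d0f0: {2ff6, 35dd, 4bbc, 548a, 72bb, 9eba, a85a, ae2f, d0f0, fba4}.
Only in a03b's history (ahead): {a03b} — 1.
Only in d0f0's history (behind): {2ff6, 4bbc, 548a, 72bb, d0f0, fba4} — 6.

1 ahead, 6 behind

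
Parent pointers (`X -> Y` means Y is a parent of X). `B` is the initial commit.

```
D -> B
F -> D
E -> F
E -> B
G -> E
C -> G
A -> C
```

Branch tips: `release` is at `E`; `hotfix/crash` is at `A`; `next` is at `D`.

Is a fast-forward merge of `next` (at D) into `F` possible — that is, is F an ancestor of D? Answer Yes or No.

A fast-forward from F to D is possible iff F is an ancestor of D.
Ancestors of D: {B, D}.
F is not among them, so fast-forward is not possible.

No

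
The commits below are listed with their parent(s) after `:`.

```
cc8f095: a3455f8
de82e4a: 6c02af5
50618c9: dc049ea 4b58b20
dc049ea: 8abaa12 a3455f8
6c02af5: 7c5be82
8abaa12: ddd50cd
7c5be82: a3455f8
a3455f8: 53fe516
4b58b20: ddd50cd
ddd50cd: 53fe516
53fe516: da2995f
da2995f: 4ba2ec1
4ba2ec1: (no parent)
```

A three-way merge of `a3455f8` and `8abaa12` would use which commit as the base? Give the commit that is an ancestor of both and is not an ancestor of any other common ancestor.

Ancestors of a3455f8: {4ba2ec1, 53fe516, a3455f8, da2995f}.
Ancestors of 8abaa12: {4ba2ec1, 53fe516, 8abaa12, da2995f, ddd50cd}.
Common ancestors: {4ba2ec1, 53fe516, da2995f}.
Among these, 53fe516 is not an ancestor of any other common ancestor — it is the merge base.

53fe516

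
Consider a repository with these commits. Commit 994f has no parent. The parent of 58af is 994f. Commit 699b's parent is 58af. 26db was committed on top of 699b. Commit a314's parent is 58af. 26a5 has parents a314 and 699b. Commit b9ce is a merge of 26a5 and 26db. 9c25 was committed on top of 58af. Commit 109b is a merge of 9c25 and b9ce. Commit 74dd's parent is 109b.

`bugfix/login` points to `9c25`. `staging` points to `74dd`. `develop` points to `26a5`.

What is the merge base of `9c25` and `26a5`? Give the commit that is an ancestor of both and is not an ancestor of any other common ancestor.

Ancestors of 9c25: {58af, 994f, 9c25}.
Ancestors of 26a5: {26a5, 58af, 699b, 994f, a314}.
Common ancestors: {58af, 994f}.
Among these, 58af is not an ancestor of any other common ancestor — it is the merge base.

58af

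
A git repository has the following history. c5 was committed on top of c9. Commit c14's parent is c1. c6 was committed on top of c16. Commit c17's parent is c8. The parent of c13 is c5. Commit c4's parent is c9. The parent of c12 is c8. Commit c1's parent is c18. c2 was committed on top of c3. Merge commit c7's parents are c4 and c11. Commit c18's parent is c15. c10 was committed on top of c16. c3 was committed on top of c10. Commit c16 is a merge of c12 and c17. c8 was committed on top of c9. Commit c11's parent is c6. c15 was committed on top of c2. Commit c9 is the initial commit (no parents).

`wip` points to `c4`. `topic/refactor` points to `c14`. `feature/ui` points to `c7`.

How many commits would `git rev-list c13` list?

Walking parent pointers from c13: reachable set = {c13, c5, c9}.
That is 3 commits.

3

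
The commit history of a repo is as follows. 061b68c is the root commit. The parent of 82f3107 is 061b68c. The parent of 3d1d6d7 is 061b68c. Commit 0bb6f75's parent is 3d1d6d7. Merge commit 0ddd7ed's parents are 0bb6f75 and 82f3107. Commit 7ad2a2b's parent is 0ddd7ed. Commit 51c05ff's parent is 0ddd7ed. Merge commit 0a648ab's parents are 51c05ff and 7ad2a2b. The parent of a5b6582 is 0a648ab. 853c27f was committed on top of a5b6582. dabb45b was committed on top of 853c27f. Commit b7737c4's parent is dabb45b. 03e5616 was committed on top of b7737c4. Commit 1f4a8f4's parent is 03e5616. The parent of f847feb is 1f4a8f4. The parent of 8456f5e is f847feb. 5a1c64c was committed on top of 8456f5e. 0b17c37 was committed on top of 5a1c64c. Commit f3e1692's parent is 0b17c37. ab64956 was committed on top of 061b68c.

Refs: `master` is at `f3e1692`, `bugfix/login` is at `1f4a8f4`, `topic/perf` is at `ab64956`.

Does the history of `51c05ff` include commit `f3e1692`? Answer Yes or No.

No

Ancestors of 51c05ff: {061b68c, 0bb6f75, 0ddd7ed, 3d1d6d7, 51c05ff, 82f3107}.
f3e1692 is not in that set, so it is not an ancestor of 51c05ff.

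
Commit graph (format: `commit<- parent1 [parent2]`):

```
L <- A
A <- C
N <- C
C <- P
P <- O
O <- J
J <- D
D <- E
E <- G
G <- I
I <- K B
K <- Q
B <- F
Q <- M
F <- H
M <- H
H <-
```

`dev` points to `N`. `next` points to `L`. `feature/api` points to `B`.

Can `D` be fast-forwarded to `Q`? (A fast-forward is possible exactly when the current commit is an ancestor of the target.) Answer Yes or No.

No

A fast-forward from D to Q is possible iff D is an ancestor of Q.
Ancestors of Q: {H, M, Q}.
D is not among them, so fast-forward is not possible.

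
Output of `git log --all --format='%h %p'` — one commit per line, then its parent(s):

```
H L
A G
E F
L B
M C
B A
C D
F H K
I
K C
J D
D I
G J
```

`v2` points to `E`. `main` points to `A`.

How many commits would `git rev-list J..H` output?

Reachable from H: {A, B, D, G, H, I, J, L}.
Reachable from J: {D, I, J}.
In H's history but not J's: {A, B, G, H, L} — 5 commits.

5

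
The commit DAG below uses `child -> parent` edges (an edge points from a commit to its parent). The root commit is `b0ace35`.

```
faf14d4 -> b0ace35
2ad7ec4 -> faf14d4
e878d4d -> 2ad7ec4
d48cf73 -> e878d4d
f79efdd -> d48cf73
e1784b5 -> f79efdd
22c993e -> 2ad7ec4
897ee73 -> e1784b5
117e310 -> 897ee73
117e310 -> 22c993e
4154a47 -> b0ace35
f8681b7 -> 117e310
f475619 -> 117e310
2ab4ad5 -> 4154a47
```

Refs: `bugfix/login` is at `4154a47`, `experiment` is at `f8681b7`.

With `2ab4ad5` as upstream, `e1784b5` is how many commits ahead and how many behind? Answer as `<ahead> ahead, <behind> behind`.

Reachable from e1784b5: {2ad7ec4, b0ace35, d48cf73, e1784b5, e878d4d, f79efdd, faf14d4}.
Reachable from 2ab4ad5: {2ab4ad5, 4154a47, b0ace35}.
Only in e1784b5's history (ahead): {2ad7ec4, d48cf73, e1784b5, e878d4d, f79efdd, faf14d4} — 6.
Only in 2ab4ad5's history (behind): {2ab4ad5, 4154a47} — 2.

6 ahead, 2 behind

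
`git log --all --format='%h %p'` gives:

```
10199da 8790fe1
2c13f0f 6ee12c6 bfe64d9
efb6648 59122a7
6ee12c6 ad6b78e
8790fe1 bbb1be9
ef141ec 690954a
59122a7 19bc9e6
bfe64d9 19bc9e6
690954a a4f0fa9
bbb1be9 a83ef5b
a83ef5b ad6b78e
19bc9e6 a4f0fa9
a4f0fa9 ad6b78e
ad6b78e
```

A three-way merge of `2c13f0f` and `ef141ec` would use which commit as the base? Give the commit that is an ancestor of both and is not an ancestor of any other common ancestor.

a4f0fa9

Ancestors of 2c13f0f: {19bc9e6, 2c13f0f, 6ee12c6, a4f0fa9, ad6b78e, bfe64d9}.
Ancestors of ef141ec: {690954a, a4f0fa9, ad6b78e, ef141ec}.
Common ancestors: {a4f0fa9, ad6b78e}.
Among these, a4f0fa9 is not an ancestor of any other common ancestor — it is the merge base.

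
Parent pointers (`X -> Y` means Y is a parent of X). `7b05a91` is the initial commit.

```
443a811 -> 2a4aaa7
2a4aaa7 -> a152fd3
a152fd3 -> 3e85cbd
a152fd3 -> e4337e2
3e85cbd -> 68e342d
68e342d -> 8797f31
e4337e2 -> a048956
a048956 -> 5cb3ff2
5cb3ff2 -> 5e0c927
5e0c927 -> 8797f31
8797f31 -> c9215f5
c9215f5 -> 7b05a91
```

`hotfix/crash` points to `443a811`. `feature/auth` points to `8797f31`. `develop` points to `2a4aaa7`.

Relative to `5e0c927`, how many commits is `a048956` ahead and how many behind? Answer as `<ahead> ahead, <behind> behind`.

2 ahead, 0 behind

Reachable from a048956: {5cb3ff2, 5e0c927, 7b05a91, 8797f31, a048956, c9215f5}.
Reachable from 5e0c927: {5e0c927, 7b05a91, 8797f31, c9215f5}.
Only in a048956's history (ahead): {5cb3ff2, a048956} — 2.
Only in 5e0c927's history (behind): {} — 0.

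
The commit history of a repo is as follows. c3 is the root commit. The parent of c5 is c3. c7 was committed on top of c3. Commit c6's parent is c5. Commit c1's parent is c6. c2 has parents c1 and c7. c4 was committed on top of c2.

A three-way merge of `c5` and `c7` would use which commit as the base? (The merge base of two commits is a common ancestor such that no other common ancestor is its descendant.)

Ancestors of c5: {c3, c5}.
Ancestors of c7: {c3, c7}.
Common ancestors: {c3}.
The only common ancestor is c3, so it is the merge base.

c3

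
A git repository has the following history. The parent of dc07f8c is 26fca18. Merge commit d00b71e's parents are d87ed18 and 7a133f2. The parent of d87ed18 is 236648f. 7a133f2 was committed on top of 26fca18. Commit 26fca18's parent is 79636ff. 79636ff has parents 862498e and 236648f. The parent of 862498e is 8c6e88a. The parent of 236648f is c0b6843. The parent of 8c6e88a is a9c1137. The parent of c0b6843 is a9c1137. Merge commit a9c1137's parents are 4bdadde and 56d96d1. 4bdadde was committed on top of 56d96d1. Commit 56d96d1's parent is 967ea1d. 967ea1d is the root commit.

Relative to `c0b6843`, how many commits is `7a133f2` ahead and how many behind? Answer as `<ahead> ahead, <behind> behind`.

6 ahead, 0 behind

Reachable from 7a133f2: {236648f, 26fca18, 4bdadde, 56d96d1, 79636ff, 7a133f2, 862498e, 8c6e88a, 967ea1d, a9c1137, c0b6843}.
Reachable from c0b6843: {4bdadde, 56d96d1, 967ea1d, a9c1137, c0b6843}.
Only in 7a133f2's history (ahead): {236648f, 26fca18, 79636ff, 7a133f2, 862498e, 8c6e88a} — 6.
Only in c0b6843's history (behind): {} — 0.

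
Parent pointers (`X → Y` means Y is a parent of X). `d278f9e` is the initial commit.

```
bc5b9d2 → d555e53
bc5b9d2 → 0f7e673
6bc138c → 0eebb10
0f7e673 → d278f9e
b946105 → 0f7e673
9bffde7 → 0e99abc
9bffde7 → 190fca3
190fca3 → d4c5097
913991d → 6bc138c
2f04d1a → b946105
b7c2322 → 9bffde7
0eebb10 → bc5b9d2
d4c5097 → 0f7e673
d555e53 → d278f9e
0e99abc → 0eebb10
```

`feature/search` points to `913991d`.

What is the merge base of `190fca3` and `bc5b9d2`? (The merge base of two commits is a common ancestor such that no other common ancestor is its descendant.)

0f7e673

Ancestors of 190fca3: {0f7e673, 190fca3, d278f9e, d4c5097}.
Ancestors of bc5b9d2: {0f7e673, bc5b9d2, d278f9e, d555e53}.
Common ancestors: {0f7e673, d278f9e}.
Among these, 0f7e673 is not an ancestor of any other common ancestor — it is the merge base.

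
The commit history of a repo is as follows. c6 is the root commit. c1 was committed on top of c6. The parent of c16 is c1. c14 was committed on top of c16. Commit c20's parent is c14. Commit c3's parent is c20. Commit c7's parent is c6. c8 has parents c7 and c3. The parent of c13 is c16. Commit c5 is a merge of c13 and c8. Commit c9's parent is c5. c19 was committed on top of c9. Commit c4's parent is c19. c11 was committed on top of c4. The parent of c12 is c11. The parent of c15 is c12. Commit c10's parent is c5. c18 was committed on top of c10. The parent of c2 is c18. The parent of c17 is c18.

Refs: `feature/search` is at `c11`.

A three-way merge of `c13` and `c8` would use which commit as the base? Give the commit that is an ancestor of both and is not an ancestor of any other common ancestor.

c16

Ancestors of c13: {c1, c13, c16, c6}.
Ancestors of c8: {c1, c14, c16, c20, c3, c6, c7, c8}.
Common ancestors: {c1, c16, c6}.
Among these, c16 is not an ancestor of any other common ancestor — it is the merge base.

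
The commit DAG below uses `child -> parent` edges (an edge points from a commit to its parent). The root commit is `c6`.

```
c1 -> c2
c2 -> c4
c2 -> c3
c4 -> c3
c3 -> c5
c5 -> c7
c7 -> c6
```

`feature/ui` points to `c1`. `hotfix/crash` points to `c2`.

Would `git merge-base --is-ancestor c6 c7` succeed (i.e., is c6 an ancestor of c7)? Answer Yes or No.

Ancestors of c7 (commits reachable by following parents): {c6, c7}.
c6 is in that set, so it is an ancestor of c7.

Yes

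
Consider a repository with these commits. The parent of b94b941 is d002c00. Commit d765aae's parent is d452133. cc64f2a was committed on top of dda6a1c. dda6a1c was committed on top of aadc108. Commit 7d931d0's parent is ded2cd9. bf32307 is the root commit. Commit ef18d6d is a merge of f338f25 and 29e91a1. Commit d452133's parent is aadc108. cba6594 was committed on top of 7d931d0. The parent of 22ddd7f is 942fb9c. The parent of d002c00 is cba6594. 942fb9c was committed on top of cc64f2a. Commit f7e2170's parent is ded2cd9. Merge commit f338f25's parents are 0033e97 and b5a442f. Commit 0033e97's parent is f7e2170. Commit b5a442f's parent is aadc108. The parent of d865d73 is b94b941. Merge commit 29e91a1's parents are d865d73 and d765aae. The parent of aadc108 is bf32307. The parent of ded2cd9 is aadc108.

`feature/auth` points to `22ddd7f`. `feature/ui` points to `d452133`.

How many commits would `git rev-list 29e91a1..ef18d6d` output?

5

Reachable from ef18d6d: {0033e97, 29e91a1, 7d931d0, aadc108, b5a442f, b94b941, bf32307, cba6594, d002c00, d452133, d765aae, d865d73, ded2cd9, ef18d6d, f338f25, f7e2170}.
Reachable from 29e91a1: {29e91a1, 7d931d0, aadc108, b94b941, bf32307, cba6594, d002c00, d452133, d765aae, d865d73, ded2cd9}.
In ef18d6d's history but not 29e91a1's: {0033e97, b5a442f, ef18d6d, f338f25, f7e2170} — 5 commits.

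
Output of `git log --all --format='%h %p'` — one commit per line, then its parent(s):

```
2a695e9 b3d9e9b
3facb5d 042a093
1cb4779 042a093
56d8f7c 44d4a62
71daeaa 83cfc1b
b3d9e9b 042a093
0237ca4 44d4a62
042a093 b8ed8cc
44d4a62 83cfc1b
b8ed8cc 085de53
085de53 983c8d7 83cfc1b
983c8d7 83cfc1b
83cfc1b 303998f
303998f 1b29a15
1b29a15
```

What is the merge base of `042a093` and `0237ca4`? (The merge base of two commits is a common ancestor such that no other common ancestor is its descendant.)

Ancestors of 042a093: {042a093, 085de53, 1b29a15, 303998f, 83cfc1b, 983c8d7, b8ed8cc}.
Ancestors of 0237ca4: {0237ca4, 1b29a15, 303998f, 44d4a62, 83cfc1b}.
Common ancestors: {1b29a15, 303998f, 83cfc1b}.
Among these, 83cfc1b is not an ancestor of any other common ancestor — it is the merge base.

83cfc1b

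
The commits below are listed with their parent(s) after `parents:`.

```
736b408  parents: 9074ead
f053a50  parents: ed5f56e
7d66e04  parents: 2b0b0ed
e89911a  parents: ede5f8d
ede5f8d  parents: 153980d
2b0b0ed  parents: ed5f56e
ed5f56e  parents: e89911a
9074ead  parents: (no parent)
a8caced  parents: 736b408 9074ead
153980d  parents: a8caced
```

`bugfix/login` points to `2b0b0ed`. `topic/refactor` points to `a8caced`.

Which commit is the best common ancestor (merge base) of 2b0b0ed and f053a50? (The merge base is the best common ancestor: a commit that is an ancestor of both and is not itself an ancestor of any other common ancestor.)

ed5f56e

Ancestors of 2b0b0ed: {153980d, 2b0b0ed, 736b408, 9074ead, a8caced, e89911a, ed5f56e, ede5f8d}.
Ancestors of f053a50: {153980d, 736b408, 9074ead, a8caced, e89911a, ed5f56e, ede5f8d, f053a50}.
Common ancestors: {153980d, 736b408, 9074ead, a8caced, e89911a, ed5f56e, ede5f8d}.
Among these, ed5f56e is not an ancestor of any other common ancestor — it is the merge base.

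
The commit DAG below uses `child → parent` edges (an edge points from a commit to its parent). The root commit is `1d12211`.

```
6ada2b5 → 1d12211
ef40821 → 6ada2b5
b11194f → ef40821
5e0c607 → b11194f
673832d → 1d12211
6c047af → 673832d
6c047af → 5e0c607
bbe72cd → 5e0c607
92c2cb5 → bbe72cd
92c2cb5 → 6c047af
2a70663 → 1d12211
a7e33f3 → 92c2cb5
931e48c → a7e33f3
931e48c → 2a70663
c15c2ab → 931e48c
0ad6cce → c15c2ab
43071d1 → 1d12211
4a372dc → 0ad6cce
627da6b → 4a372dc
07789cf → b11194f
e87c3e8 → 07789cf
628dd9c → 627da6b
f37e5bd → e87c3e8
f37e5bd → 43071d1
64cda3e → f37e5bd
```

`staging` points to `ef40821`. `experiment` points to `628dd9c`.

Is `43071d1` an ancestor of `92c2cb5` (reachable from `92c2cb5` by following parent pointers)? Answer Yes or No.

Ancestors of 92c2cb5: {1d12211, 5e0c607, 673832d, 6ada2b5, 6c047af, 92c2cb5, b11194f, bbe72cd, ef40821}.
43071d1 is not in that set, so it is not an ancestor of 92c2cb5.

No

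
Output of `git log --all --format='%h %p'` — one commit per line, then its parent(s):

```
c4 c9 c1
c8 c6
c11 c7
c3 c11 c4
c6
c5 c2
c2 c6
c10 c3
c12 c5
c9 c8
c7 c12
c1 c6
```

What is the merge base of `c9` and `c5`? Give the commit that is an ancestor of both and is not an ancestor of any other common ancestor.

c6

Ancestors of c9: {c6, c8, c9}.
Ancestors of c5: {c2, c5, c6}.
Common ancestors: {c6}.
The only common ancestor is c6, so it is the merge base.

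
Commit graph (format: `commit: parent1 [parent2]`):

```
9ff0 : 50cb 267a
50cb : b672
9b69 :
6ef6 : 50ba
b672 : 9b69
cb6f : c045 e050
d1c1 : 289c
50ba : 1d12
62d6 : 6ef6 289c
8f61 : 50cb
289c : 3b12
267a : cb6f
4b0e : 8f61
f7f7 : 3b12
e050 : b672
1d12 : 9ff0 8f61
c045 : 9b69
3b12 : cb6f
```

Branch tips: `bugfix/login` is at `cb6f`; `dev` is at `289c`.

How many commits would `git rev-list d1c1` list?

Walking parent pointers from d1c1: reachable set = {289c, 3b12, 9b69, b672, c045, cb6f, d1c1, e050}.
That is 8 commits.

8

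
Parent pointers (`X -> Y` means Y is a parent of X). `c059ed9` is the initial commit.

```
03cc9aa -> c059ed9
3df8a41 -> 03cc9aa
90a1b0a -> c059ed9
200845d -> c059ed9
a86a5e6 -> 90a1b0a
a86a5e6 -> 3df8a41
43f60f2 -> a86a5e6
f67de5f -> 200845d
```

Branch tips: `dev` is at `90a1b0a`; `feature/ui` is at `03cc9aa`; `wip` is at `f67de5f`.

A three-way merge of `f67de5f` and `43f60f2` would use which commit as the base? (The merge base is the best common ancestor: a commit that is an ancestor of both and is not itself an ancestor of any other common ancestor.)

Ancestors of f67de5f: {200845d, c059ed9, f67de5f}.
Ancestors of 43f60f2: {03cc9aa, 3df8a41, 43f60f2, 90a1b0a, a86a5e6, c059ed9}.
Common ancestors: {c059ed9}.
The only common ancestor is c059ed9, so it is the merge base.

c059ed9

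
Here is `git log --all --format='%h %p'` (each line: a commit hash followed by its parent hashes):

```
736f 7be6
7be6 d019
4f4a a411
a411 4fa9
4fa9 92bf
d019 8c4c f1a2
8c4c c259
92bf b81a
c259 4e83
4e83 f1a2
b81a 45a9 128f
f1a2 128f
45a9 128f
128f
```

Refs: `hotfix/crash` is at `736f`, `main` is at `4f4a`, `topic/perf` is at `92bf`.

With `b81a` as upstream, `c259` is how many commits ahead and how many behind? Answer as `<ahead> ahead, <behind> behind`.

Reachable from c259: {128f, 4e83, c259, f1a2}.
Reachable from b81a: {128f, 45a9, b81a}.
Only in c259's history (ahead): {4e83, c259, f1a2} — 3.
Only in b81a's history (behind): {45a9, b81a} — 2.

3 ahead, 2 behind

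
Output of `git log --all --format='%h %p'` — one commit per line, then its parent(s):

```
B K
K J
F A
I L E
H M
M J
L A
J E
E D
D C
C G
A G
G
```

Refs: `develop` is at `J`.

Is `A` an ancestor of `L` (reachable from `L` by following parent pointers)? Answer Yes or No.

Ancestors of L (commits reachable by following parents): {A, G, L}.
A is in that set, so it is an ancestor of L.

Yes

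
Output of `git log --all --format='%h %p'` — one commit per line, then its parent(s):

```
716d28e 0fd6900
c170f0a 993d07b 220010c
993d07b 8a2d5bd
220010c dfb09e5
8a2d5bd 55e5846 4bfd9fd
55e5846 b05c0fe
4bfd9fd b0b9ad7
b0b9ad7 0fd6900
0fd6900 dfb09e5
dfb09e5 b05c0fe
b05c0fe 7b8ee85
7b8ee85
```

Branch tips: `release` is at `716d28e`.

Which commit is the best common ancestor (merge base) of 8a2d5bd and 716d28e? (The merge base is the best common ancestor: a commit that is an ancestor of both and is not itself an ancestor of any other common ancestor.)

0fd6900

Ancestors of 8a2d5bd: {0fd6900, 4bfd9fd, 55e5846, 7b8ee85, 8a2d5bd, b05c0fe, b0b9ad7, dfb09e5}.
Ancestors of 716d28e: {0fd6900, 716d28e, 7b8ee85, b05c0fe, dfb09e5}.
Common ancestors: {0fd6900, 7b8ee85, b05c0fe, dfb09e5}.
Among these, 0fd6900 is not an ancestor of any other common ancestor — it is the merge base.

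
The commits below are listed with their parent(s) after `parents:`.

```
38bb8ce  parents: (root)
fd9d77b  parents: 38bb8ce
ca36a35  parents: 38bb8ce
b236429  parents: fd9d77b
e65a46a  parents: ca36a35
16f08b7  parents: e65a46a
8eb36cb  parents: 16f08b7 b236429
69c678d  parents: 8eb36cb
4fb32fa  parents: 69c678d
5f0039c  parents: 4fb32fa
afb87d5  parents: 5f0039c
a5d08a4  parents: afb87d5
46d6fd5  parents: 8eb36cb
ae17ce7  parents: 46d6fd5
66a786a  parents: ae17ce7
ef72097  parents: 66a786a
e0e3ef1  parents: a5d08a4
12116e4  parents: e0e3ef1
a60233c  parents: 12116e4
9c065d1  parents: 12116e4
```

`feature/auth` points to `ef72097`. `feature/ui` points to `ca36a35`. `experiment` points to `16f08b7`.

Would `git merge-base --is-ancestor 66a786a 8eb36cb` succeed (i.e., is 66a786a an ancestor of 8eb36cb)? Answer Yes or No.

No

Ancestors of 8eb36cb: {16f08b7, 38bb8ce, 8eb36cb, b236429, ca36a35, e65a46a, fd9d77b}.
66a786a is not in that set, so it is not an ancestor of 8eb36cb.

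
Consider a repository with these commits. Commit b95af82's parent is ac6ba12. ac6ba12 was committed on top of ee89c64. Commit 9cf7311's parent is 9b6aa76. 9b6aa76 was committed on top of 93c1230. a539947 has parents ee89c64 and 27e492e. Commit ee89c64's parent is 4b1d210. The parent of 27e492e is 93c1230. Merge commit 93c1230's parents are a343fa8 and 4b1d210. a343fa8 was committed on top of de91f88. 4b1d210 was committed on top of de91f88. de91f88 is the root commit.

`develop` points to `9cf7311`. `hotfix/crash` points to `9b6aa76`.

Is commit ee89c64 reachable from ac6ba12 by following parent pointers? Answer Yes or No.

Yes

Ancestors of ac6ba12 (commits reachable by following parents): {4b1d210, ac6ba12, de91f88, ee89c64}.
ee89c64 is in that set, so it is an ancestor of ac6ba12.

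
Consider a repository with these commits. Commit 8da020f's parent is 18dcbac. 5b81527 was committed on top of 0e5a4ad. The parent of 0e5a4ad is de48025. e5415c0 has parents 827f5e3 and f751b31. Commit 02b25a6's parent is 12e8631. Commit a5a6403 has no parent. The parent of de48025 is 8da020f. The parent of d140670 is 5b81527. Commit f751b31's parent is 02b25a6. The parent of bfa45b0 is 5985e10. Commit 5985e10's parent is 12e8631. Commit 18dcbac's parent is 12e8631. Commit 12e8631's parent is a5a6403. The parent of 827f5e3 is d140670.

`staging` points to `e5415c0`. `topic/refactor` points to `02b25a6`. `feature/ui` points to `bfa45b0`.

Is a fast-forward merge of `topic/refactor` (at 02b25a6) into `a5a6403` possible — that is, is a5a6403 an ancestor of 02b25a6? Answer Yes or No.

Yes

A fast-forward from a5a6403 to 02b25a6 is possible iff a5a6403 is an ancestor of 02b25a6.
Ancestors of 02b25a6: {02b25a6, 12e8631, a5a6403}.
a5a6403 is among them, so fast-forward is possible.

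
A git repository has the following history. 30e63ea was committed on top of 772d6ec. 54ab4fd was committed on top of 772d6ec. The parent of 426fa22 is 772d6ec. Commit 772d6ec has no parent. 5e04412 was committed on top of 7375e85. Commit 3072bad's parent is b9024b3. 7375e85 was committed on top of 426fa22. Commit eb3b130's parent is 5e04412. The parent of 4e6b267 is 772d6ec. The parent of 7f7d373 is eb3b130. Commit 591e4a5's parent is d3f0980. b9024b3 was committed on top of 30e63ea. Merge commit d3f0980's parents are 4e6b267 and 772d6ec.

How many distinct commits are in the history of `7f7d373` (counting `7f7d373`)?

6

Walking parent pointers from 7f7d373: reachable set = {426fa22, 5e04412, 7375e85, 772d6ec, 7f7d373, eb3b130}.
That is 6 commits.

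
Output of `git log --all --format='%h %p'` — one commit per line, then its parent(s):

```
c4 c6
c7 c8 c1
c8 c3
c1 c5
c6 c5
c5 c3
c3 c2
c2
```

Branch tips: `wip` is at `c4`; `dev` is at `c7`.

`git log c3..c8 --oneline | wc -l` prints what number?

Reachable from c8: {c2, c3, c8}.
Reachable from c3: {c2, c3}.
In c8's history but not c3's: {c8} — 1 commit.

1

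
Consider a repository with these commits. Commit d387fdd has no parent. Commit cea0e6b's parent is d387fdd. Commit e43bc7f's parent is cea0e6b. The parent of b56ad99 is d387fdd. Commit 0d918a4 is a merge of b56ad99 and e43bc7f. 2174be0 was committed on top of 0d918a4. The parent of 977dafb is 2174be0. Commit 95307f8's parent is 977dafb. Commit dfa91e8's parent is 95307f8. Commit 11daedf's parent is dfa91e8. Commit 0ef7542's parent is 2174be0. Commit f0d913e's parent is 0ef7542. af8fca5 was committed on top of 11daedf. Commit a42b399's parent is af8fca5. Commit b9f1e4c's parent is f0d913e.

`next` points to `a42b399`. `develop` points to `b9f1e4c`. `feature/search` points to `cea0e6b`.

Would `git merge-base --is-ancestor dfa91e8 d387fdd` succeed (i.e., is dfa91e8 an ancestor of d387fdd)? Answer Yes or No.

No

Ancestors of d387fdd: {d387fdd}.
dfa91e8 is not in that set, so it is not an ancestor of d387fdd.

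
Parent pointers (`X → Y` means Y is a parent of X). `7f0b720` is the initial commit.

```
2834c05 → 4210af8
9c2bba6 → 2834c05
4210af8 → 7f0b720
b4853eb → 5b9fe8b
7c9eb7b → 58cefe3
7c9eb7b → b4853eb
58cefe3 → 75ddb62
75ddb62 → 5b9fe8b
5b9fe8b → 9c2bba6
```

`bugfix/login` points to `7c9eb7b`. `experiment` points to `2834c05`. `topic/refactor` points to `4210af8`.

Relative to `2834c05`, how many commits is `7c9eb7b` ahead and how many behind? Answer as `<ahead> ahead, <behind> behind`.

Reachable from 7c9eb7b: {2834c05, 4210af8, 58cefe3, 5b9fe8b, 75ddb62, 7c9eb7b, 7f0b720, 9c2bba6, b4853eb}.
Reachable from 2834c05: {2834c05, 4210af8, 7f0b720}.
Only in 7c9eb7b's history (ahead): {58cefe3, 5b9fe8b, 75ddb62, 7c9eb7b, 9c2bba6, b4853eb} — 6.
Only in 2834c05's history (behind): {} — 0.

6 ahead, 0 behind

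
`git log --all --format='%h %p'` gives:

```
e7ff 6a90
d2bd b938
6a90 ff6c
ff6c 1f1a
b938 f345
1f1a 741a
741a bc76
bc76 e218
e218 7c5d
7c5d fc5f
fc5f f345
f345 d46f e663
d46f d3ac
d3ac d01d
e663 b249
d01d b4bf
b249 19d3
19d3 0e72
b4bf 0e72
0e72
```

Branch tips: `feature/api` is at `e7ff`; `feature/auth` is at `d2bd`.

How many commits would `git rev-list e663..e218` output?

Reachable from e218: {0e72, 19d3, 7c5d, b249, b4bf, d01d, d3ac, d46f, e218, e663, f345, fc5f}.
Reachable from e663: {0e72, 19d3, b249, e663}.
In e218's history but not e663's: {7c5d, b4bf, d01d, d3ac, d46f, e218, f345, fc5f} — 8 commits.

8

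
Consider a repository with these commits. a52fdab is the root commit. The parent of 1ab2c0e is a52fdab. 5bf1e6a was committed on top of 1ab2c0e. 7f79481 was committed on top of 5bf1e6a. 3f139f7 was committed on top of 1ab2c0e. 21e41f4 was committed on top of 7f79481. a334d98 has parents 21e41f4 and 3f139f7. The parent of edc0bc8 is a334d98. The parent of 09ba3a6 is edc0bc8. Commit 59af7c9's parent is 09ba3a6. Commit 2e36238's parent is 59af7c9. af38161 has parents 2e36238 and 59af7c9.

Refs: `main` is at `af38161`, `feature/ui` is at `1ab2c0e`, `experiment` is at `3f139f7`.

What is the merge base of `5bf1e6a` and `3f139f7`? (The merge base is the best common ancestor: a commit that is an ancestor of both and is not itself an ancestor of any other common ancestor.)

1ab2c0e

Ancestors of 5bf1e6a: {1ab2c0e, 5bf1e6a, a52fdab}.
Ancestors of 3f139f7: {1ab2c0e, 3f139f7, a52fdab}.
Common ancestors: {1ab2c0e, a52fdab}.
Among these, 1ab2c0e is not an ancestor of any other common ancestor — it is the merge base.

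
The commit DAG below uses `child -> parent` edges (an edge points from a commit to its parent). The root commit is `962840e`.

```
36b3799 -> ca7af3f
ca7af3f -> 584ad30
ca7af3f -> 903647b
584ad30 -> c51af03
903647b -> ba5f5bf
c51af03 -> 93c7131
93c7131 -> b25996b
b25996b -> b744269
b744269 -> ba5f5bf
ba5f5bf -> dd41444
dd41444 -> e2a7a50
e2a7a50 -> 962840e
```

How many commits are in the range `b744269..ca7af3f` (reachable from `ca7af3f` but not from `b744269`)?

6

Reachable from ca7af3f: {584ad30, 903647b, 93c7131, 962840e, b25996b, b744269, ba5f5bf, c51af03, ca7af3f, dd41444, e2a7a50}.
Reachable from b744269: {962840e, b744269, ba5f5bf, dd41444, e2a7a50}.
In ca7af3f's history but not b744269's: {584ad30, 903647b, 93c7131, b25996b, c51af03, ca7af3f} — 6 commits.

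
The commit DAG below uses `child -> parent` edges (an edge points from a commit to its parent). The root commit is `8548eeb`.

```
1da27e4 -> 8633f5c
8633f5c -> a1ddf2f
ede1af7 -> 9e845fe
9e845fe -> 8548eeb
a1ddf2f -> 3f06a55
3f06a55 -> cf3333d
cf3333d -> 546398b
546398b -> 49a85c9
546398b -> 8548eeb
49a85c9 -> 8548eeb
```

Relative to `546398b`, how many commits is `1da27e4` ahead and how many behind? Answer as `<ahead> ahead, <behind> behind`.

Reachable from 1da27e4: {1da27e4, 3f06a55, 49a85c9, 546398b, 8548eeb, 8633f5c, a1ddf2f, cf3333d}.
Reachable from 546398b: {49a85c9, 546398b, 8548eeb}.
Only in 1da27e4's history (ahead): {1da27e4, 3f06a55, 8633f5c, a1ddf2f, cf3333d} — 5.
Only in 546398b's history (behind): {} — 0.

5 ahead, 0 behind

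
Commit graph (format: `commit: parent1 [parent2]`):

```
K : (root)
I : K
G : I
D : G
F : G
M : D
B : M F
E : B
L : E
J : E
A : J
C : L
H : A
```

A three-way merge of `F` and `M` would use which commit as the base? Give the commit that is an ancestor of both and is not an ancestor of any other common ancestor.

G

Ancestors of F: {F, G, I, K}.
Ancestors of M: {D, G, I, K, M}.
Common ancestors: {G, I, K}.
Among these, G is not an ancestor of any other common ancestor — it is the merge base.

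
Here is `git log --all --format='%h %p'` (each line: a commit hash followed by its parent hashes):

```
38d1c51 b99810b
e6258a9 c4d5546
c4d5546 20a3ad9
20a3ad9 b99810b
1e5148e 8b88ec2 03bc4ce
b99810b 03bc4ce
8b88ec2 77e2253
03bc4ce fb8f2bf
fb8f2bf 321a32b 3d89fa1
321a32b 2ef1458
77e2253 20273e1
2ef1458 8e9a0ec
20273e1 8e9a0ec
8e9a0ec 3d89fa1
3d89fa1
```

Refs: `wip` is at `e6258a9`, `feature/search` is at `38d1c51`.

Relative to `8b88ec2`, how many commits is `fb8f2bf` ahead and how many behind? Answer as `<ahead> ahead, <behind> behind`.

Reachable from fb8f2bf: {2ef1458, 321a32b, 3d89fa1, 8e9a0ec, fb8f2bf}.
Reachable from 8b88ec2: {20273e1, 3d89fa1, 77e2253, 8b88ec2, 8e9a0ec}.
Only in fb8f2bf's history (ahead): {2ef1458, 321a32b, fb8f2bf} — 3.
Only in 8b88ec2's history (behind): {20273e1, 77e2253, 8b88ec2} — 3.

3 ahead, 3 behind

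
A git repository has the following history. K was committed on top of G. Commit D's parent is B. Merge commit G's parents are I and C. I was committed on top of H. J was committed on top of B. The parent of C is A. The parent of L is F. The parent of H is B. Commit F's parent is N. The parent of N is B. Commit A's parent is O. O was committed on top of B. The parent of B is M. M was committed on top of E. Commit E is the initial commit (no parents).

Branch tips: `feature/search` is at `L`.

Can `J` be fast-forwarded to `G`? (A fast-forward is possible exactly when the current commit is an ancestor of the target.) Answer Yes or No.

A fast-forward from J to G is possible iff J is an ancestor of G.
Ancestors of G: {A, B, C, E, G, H, I, M, O}.
J is not among them, so fast-forward is not possible.

No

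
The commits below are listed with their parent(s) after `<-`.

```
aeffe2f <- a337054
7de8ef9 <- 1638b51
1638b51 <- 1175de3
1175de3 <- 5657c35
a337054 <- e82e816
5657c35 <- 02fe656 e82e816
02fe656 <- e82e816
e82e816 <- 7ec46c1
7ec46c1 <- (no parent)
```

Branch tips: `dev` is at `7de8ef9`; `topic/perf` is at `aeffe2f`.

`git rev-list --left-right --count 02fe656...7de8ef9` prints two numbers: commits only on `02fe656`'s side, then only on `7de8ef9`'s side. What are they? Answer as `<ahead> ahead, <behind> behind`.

0 ahead, 4 behind

Reachable from 02fe656: {02fe656, 7ec46c1, e82e816}.
Reachable from 7de8ef9: {02fe656, 1175de3, 1638b51, 5657c35, 7de8ef9, 7ec46c1, e82e816}.
Only in 02fe656's history (ahead): {} — 0.
Only in 7de8ef9's history (behind): {1175de3, 1638b51, 5657c35, 7de8ef9} — 4.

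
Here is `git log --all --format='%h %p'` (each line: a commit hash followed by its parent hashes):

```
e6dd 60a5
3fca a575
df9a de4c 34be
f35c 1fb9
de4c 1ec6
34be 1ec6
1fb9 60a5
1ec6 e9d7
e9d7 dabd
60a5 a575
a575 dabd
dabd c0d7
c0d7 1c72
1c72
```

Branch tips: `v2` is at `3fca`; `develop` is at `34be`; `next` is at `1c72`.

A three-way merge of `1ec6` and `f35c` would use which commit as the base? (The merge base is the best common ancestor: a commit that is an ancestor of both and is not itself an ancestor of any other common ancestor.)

Ancestors of 1ec6: {1c72, 1ec6, c0d7, dabd, e9d7}.
Ancestors of f35c: {1c72, 1fb9, 60a5, a575, c0d7, dabd, f35c}.
Common ancestors: {1c72, c0d7, dabd}.
Among these, dabd is not an ancestor of any other common ancestor — it is the merge base.

dabd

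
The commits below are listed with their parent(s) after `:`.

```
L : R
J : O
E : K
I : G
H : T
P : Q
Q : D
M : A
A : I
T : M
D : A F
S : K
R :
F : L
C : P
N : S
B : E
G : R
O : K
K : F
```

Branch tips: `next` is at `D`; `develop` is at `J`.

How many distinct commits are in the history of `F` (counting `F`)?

3

Walking parent pointers from F: reachable set = {F, L, R}.
That is 3 commits.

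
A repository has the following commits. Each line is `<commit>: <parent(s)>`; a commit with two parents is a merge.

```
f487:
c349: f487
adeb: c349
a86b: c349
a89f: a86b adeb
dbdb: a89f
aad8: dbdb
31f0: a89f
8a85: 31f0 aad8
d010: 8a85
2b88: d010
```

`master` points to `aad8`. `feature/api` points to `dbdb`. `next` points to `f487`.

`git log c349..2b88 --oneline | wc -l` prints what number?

Reachable from 2b88: {2b88, 31f0, 8a85, a86b, a89f, aad8, adeb, c349, d010, dbdb, f487}.
Reachable from c349: {c349, f487}.
In 2b88's history but not c349's: {2b88, 31f0, 8a85, a86b, a89f, aad8, adeb, d010, dbdb} — 9 commits.

9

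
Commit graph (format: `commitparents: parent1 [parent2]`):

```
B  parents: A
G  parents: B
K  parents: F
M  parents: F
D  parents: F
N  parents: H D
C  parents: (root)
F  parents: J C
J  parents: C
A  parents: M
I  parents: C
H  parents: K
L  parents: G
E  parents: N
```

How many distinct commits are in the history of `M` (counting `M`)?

Walking parent pointers from M: reachable set = {C, F, J, M}.
That is 4 commits.

4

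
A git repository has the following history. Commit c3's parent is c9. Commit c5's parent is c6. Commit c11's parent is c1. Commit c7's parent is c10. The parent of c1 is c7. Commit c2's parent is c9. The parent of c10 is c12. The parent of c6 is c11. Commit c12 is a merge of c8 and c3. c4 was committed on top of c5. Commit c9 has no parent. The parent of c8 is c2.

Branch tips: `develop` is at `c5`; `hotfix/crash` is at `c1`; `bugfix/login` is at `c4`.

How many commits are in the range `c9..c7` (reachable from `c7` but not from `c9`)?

Reachable from c7: {c10, c12, c2, c3, c7, c8, c9}.
Reachable from c9: {c9}.
In c7's history but not c9's: {c10, c12, c2, c3, c7, c8} — 6 commits.

6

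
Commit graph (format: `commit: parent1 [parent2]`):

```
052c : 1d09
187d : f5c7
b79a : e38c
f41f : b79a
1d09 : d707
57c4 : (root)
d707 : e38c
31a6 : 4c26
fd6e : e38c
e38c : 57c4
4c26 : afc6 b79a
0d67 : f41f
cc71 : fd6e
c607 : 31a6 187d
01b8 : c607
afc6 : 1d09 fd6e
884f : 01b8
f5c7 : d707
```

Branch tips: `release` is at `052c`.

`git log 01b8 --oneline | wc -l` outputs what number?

Walking parent pointers from 01b8: reachable set = {01b8, 187d, 1d09, 31a6, 4c26, 57c4, afc6, b79a, c607, d707, e38c, f5c7, fd6e}.
That is 13 commits.

13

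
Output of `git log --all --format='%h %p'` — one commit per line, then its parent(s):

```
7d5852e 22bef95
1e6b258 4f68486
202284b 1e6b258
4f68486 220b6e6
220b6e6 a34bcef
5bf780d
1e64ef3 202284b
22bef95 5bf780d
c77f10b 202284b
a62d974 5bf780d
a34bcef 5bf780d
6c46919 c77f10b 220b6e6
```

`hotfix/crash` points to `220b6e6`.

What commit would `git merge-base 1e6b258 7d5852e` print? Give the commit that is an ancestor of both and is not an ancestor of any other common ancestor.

5bf780d

Ancestors of 1e6b258: {1e6b258, 220b6e6, 4f68486, 5bf780d, a34bcef}.
Ancestors of 7d5852e: {22bef95, 5bf780d, 7d5852e}.
Common ancestors: {5bf780d}.
The only common ancestor is 5bf780d, so it is the merge base.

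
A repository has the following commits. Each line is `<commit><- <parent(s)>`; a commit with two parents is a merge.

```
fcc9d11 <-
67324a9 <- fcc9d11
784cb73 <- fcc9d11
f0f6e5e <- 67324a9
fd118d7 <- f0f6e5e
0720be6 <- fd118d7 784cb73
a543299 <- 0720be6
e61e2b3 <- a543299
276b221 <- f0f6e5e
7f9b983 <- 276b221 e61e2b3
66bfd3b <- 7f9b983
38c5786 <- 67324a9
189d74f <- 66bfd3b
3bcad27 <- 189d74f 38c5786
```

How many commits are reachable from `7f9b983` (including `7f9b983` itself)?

10

Walking parent pointers from 7f9b983: reachable set = {0720be6, 276b221, 67324a9, 784cb73, 7f9b983, a543299, e61e2b3, f0f6e5e, fcc9d11, fd118d7}.
That is 10 commits.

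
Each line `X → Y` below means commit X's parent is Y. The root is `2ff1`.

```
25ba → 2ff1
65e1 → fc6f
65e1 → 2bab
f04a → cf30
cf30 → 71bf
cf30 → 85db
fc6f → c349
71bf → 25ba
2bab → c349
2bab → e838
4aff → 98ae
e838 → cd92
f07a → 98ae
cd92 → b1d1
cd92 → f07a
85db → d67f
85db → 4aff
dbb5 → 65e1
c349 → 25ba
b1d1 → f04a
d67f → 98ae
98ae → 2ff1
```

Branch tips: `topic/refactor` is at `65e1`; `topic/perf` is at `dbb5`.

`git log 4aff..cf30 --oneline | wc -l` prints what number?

Reachable from cf30: {25ba, 2ff1, 4aff, 71bf, 85db, 98ae, cf30, d67f}.
Reachable from 4aff: {2ff1, 4aff, 98ae}.
In cf30's history but not 4aff's: {25ba, 71bf, 85db, cf30, d67f} — 5 commits.

5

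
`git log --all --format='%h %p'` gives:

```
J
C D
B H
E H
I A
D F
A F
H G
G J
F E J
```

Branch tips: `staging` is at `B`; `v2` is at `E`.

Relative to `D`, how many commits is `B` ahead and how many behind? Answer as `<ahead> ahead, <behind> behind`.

1 ahead, 3 behind

Reachable from B: {B, G, H, J}.
Reachable from D: {D, E, F, G, H, J}.
Only in B's history (ahead): {B} — 1.
Only in D's history (behind): {D, E, F} — 3.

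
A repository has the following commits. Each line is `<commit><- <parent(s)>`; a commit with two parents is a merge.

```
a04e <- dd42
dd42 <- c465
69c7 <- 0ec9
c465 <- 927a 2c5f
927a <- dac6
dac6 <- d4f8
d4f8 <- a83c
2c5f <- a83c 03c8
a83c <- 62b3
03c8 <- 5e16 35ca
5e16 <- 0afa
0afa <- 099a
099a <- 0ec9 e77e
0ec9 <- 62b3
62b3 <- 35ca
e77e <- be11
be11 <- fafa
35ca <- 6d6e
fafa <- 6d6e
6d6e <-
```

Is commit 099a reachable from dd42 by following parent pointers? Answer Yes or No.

Ancestors of dd42 (commits reachable by following parents): {03c8, 099a, 0afa, 0ec9, 2c5f, 35ca, 5e16, 62b3, 6d6e, 927a, a83c, be11, c465, d4f8, dac6, dd42, e77e, fafa}.
099a is in that set, so it is an ancestor of dd42.

Yes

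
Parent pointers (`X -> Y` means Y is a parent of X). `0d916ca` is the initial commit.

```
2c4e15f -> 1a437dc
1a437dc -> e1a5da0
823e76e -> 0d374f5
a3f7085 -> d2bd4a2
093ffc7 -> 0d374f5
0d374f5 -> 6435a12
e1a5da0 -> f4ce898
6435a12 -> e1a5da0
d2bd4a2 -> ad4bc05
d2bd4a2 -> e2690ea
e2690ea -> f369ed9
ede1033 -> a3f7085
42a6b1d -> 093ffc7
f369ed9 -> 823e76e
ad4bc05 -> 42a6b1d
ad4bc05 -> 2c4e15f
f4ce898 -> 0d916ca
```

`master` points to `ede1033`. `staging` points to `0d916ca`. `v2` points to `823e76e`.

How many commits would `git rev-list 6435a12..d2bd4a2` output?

Reachable from d2bd4a2: {093ffc7, 0d374f5, 0d916ca, 1a437dc, 2c4e15f, 42a6b1d, 6435a12, 823e76e, ad4bc05, d2bd4a2, e1a5da0, e2690ea, f369ed9, f4ce898}.
Reachable from 6435a12: {0d916ca, 6435a12, e1a5da0, f4ce898}.
In d2bd4a2's history but not 6435a12's: {093ffc7, 0d374f5, 1a437dc, 2c4e15f, 42a6b1d, 823e76e, ad4bc05, d2bd4a2, e2690ea, f369ed9} — 10 commits.

10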